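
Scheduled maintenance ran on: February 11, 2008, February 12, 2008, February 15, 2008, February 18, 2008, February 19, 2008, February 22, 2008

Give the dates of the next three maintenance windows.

Every event lands on a Monday or Tuesday or Friday (gaps cycle 1, 3, 3, 1, 3).
So the schedule is: every Monday, Tuesday and Friday.
Next Monday: February 25, 2008.
Next Tuesday: February 26, 2008.
The following Friday is February 29, 2008.

February 25, 2008; February 26, 2008; February 29, 2008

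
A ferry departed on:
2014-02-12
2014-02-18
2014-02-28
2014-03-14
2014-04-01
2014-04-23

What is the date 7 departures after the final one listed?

Intervals are 6, 10, 14, 18, 22 days — an arithmetic progression with common difference 4.
Next gap: 26 days. 2014-04-23 + 26 days = 2014-05-19.
Next gap: 30 days. 2014-05-19 + 30 days = 2014-06-18.
Next gap: 34 days. 2014-06-18 + 34 days = 2014-07-22.
Next gap: 38 days. 2014-07-22 + 38 days = 2014-08-29.
Next gap: 42 days. 2014-08-29 + 42 days = 2014-10-10.
Next gap: 46 days. 2014-10-10 + 46 days = 2014-11-25.
Next gap: 50 days. 2014-11-25 + 50 days = 2015-01-14.

2015-01-14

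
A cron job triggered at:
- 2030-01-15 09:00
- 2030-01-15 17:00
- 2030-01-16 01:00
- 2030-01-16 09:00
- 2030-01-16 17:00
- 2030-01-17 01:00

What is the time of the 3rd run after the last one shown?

2030-01-18 01:00

The interval is a steady 8 hours (8, 8, 8, 8, 8).
2030-01-17 01:00 + 8 h = 2030-01-17 09:00.
2030-01-17 09:00 + 8 h = 2030-01-17 17:00.
2030-01-17 17:00 + 8 h = 2030-01-18 01:00.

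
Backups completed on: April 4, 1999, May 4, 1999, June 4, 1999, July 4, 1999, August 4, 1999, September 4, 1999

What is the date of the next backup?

October 4, 1999

Each date is the 4th; the gaps (30, 31, 30, 31, 31) track the month lengths.
The rule is the 4th of each month.
October 1999: October 4, 1999.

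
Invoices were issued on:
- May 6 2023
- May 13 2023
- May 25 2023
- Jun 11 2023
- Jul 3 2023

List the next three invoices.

Jul 30 2023, Aug 31 2023, Oct 7 2023

Gaps: 7, 12, 17, 22 days — each gap is 5 larger than the previous one.
Next gap: 27 days. Jul 3 2023 + 27 days = Jul 30 2023.
Next gap: 32 days. Jul 30 2023 + 32 days = Aug 31 2023.
Next gap: 37 days. Aug 31 2023 + 37 days = Oct 7 2023.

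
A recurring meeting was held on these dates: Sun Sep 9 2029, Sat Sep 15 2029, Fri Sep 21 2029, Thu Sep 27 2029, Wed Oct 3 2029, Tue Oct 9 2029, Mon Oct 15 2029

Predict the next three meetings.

The spacing is 6, 6, 6, 6, 6, 6 days — always 6 days.
Mon Oct 15 2029 + 6 days = Sun Oct 21 2029.
Sun Oct 21 2029 + 6 days = Sat Oct 27 2029.
Sat Oct 27 2029 + 6 days = Fri Nov 2 2029.

Sun Oct 21 2029, Sat Oct 27 2029, Fri Nov 2 2029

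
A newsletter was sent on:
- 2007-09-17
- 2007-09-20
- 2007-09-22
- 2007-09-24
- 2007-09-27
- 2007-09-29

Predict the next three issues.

The gap pattern 3, 2, 2, 3, 2 repeats every 3 events.
These are the Mondays, Thursdays and Saturdays of each week.
Next Monday: 2007-10-01.
The following Thursday is 2007-10-04.
Next Saturday: 2007-10-06.

2007-10-01, 2007-10-04, 2007-10-06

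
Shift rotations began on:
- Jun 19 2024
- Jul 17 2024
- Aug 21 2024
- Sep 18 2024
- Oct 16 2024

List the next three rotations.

Nov 20 2024, Dec 18 2024, Jan 15 2025

All dates are Wednesdays, 28, 35, 28, 28 days apart.
Specifically, the 3rd Wednesday of each month.
November 2024 — 3rd Wednesday is Nov 20 2024.
December 2024 — 3rd Wednesday is Dec 18 2024.
January 2025 — 3rd Wednesday is Jan 15 2025.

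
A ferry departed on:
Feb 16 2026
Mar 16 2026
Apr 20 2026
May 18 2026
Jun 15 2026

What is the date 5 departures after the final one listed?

Nov 16 2026

These are Mondays at 28- or 35-day spacing (28, 35, 28, 28).
The pattern: 3rd Monday of the month.
July 2026 — 3rd Monday is Jul 20 2026.
August 2026 — 3rd Monday is Aug 17 2026.
3rd Monday of September 2026: Sep 21 2026.
October 2026 — 3rd Monday is Oct 19 2026.
3rd Monday of November 2026: Nov 16 2026.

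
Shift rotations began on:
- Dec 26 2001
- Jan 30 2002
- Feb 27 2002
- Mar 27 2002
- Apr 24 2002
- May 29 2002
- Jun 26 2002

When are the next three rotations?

Jul 31 2002, Aug 28 2002, Sep 25 2002

All Wednesdays; the gaps (35, 28, 28, 28, 35, 28) vary with month length.
This is the last Wednesday of each month.
Last Wednesday of July 2002: Jul 31 2002.
Last Wednesday of August 2002: Aug 28 2002.
Last Wednesday of September 2002: Sep 25 2002.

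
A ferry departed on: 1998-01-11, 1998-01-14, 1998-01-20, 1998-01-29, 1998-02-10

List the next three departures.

Gaps: 3, 6, 9, 12 days — each gap is 3 larger than the previous one.
Next gap: 15 days. 1998-02-10 + 15 days = 1998-02-25.
Next gap: 18 days. 1998-02-25 + 18 days = 1998-03-15.
Next gap: 21 days. 1998-03-15 + 21 days = 1998-04-05.

1998-02-25, 1998-03-15, 1998-04-05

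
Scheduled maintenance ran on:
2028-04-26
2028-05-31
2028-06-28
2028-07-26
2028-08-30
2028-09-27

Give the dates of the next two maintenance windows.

2028-10-25, 2028-11-29

Every date is a Wednesday; gaps 35, 28, 28, 35, 28 days.
Each is the last Wednesday of its month (at least one falls on the 29th or later, ruling out '4th Wednesday').
October 2028 ends with Wednesday 2028-10-25.
November 2028 ends with Wednesday 2028-11-29.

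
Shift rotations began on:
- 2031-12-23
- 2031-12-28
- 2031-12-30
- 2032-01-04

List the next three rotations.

2032-01-06, 2032-01-11, 2032-01-13

Gaps: 5, 2, 5 days — not constant, but cyclic with period 2.
The events fall on every Tuesday and Sunday.
Next Tuesday: 2032-01-06.
The following Sunday is 2032-01-11.
The following Tuesday is 2032-01-13.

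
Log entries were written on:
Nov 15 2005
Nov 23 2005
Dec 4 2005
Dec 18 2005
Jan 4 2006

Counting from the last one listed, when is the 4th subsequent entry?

Apr 12 2006

Intervals are 8, 11, 14, 17 days — an arithmetic progression with common difference 3.
Next gap: 20 days. Jan 4 2006 + 20 days = Jan 24 2006.
Next gap: 23 days. Jan 24 2006 + 23 days = Feb 16 2006.
Next gap: 26 days. Feb 16 2006 + 26 days = Mar 14 2006.
Next gap: 29 days. Mar 14 2006 + 29 days = Apr 12 2006.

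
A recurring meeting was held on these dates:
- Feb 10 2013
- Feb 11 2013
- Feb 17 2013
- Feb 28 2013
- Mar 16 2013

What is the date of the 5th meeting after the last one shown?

Intervals are 1, 6, 11, 16 days — an arithmetic progression with common difference 5.
Next gap: 21 days. Mar 16 2013 + 21 days = Apr 6 2013.
Next gap: 26 days. Apr 6 2013 + 26 days = May 2 2013.
Next gap: 31 days. May 2 2013 + 31 days = Jun 2 2013.
Next gap: 36 days. Jun 2 2013 + 36 days = Jul 8 2013.
Next gap: 41 days. Jul 8 2013 + 41 days = Aug 18 2013.

Aug 18 2013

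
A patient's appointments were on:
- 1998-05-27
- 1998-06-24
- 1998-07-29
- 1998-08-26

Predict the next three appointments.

1998-09-30, 1998-10-28, 1998-11-25

These are Wednesdays with 28, 35, 28-day gaps.
Each is the final Wednesday of its month — 1998-07-29 is past the 28th, so '4th Wednesday' doesn't fit.
Last Wednesday of September 1998: 1998-09-30.
Last Wednesday of October 1998: 1998-10-28.
November 1998 ends with Wednesday 1998-11-25.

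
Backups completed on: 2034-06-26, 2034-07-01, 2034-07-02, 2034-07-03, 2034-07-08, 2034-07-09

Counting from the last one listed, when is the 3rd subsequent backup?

2034-07-16

Every event lands on a Monday or Saturday or Sunday (gaps cycle 5, 1, 1, 5, 1).
So the schedule is: every Monday, Saturday and Sunday.
The following Monday is 2034-07-10.
The following Saturday is 2034-07-15.
Next Sunday: 2034-07-16.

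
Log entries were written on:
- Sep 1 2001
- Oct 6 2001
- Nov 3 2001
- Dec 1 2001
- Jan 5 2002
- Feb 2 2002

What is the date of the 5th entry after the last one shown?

Jul 6 2002

These are Saturdays at 28- or 35-day spacing (35, 28, 28, 35, 28).
The pattern: 1st Saturday of the month.
1st Saturday of March 2002: Mar 2 2002.
1st Saturday of April 2002: Apr 6 2002.
May 2002 — 1st Saturday is May 4 2002.
1st Saturday of June 2002: Jun 1 2002.
1st Saturday of July 2002: Jul 6 2002.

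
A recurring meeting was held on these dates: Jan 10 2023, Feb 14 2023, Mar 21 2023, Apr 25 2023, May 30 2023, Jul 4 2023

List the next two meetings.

Aug 8 2023, Sep 12 2023

Gaps between consecutive events: 35, 35, 35, 35, 35 days — a constant 35-day interval.
Jul 4 2023 + 35 days = Aug 8 2023.
Aug 8 2023 + 35 days = Sep 12 2023.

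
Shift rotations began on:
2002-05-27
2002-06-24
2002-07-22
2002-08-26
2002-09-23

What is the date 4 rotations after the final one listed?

2003-01-27

These are Mondays at 28- or 35-day spacing (28, 28, 35, 28).
The pattern: 4th Monday of the month.
October 2002 — 4th Monday is 2002-10-28.
4th Monday of November 2002: 2002-11-25.
4th Monday of December 2002: 2002-12-23.
4th Monday of January 2003: 2003-01-27.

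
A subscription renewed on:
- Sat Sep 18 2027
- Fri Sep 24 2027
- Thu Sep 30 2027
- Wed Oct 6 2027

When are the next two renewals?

Every event comes 6 days after the last (6, 6, 6).
Wed Oct 6 2027 + 6 days = Tue Oct 12 2027.
Tue Oct 12 2027 + 6 days = Mon Oct 18 2027.

Tue Oct 12 2027, Mon Oct 18 2027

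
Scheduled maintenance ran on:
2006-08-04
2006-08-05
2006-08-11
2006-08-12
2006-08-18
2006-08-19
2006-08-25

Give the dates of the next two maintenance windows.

2006-08-26, 2006-09-01

Every event lands on a Friday or Saturday (gaps cycle 1, 6, 1, 6, 1, 6).
So the schedule is: every Friday and Saturday.
The following Saturday is 2006-08-26.
The following Friday is 2006-09-01.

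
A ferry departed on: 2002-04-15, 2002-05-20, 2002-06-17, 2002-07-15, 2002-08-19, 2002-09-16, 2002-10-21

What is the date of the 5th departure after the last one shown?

2003-03-17

These are Mondays at 28- or 35-day spacing (35, 28, 28, 35, 28, 35).
The pattern: 3rd Monday of the month.
November 2002 — 3rd Monday is 2002-11-18.
December 2002 — 3rd Monday is 2002-12-16.
January 2003 — 3rd Monday is 2003-01-20.
3rd Monday of February 2003: 2003-02-17.
March 2003 — 3rd Monday is 2003-03-17.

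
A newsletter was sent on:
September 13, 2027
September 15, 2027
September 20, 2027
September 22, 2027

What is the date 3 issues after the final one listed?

The gap pattern 2, 5, 2 repeats every 2 events.
These are the Mondays and Wednesdays of each week.
The following Monday is September 27, 2027.
Next Wednesday: September 29, 2027.
The following Monday is October 4, 2027.

October 4, 2027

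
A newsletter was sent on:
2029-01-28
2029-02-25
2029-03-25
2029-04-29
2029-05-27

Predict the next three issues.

Every date is a Sunday; gaps 28, 28, 35, 28 days.
Each is the last Sunday of its month (at least one falls on the 29th or later, ruling out '4th Sunday').
Last Sunday of June 2029: 2029-06-24.
Last Sunday of July 2029: 2029-07-29.
Last Sunday of August 2029: 2029-08-26.

2029-06-24, 2029-07-29, 2029-08-26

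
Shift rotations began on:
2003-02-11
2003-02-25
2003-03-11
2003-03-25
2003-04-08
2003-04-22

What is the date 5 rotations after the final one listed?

2003-07-01

Every event comes 14 days after the last (14, 14, 14, 14, 14).
2003-04-22 + 14 days = 2003-05-06.
2003-05-06 + 14 days = 2003-05-20.
2003-05-20 + 14 days = 2003-06-03.
2003-06-03 + 14 days = 2003-06-17.
2003-06-17 + 14 days = 2003-07-01.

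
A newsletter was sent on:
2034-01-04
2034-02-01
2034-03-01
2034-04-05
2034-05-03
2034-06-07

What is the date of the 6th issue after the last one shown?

2034-12-06

Gaps: 28, 28, 35, 28, 35 days — a mix of 28 and 35. Every date is a Wednesday.
Each is the 1st Wednesday of its month.
July 2034 — 1st Wednesday is 2034-07-05.
1st Wednesday of August 2034: 2034-08-02.
September 2034 — 1st Wednesday is 2034-09-06.
1st Wednesday of October 2034: 2034-10-04.
1st Wednesday of November 2034: 2034-11-01.
1st Wednesday of December 2034: 2034-12-06.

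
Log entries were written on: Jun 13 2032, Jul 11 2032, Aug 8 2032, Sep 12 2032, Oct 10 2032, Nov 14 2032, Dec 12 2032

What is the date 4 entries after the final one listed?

Apr 10 2033

These are Sundays at 28- or 35-day spacing (28, 28, 35, 28, 35, 28).
The pattern: 2nd Sunday of the month.
2nd Sunday of January 2033: Jan 9 2033.
February 2033 — 2nd Sunday is Feb 13 2033.
March 2033 — 2nd Sunday is Mar 13 2033.
2nd Sunday of April 2033: Apr 10 2033.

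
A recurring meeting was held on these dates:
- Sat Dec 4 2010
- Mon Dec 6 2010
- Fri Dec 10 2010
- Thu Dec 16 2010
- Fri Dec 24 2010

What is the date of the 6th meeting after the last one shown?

The spacing grows by 2 each time: 2, 4, 6, 8 days.
Next gap: 10 days. Fri Dec 24 2010 + 10 days = Mon Jan 3 2011.
Next gap: 12 days. Mon Jan 3 2011 + 12 days = Sat Jan 15 2011.
Next gap: 14 days. Sat Jan 15 2011 + 14 days = Sat Jan 29 2011.
Next gap: 16 days. Sat Jan 29 2011 + 16 days = Mon Feb 14 2011.
Next gap: 18 days. Mon Feb 14 2011 + 18 days = Fri Mar 4 2011.
Next gap: 20 days. Fri Mar 4 2011 + 20 days = Thu Mar 24 2011.

Thu Mar 24 2011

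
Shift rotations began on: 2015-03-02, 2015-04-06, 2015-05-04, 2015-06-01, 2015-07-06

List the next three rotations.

These are Mondays at 28- or 35-day spacing (35, 28, 28, 35).
The pattern: 1st Monday of the month.
1st Monday of August 2015: 2015-08-03.
1st Monday of September 2015: 2015-09-07.
October 2015 — 1st Monday is 2015-10-05.

2015-08-03, 2015-09-07, 2015-10-05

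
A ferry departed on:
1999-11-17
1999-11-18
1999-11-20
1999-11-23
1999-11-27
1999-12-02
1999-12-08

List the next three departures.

Gaps: 1, 2, 3, 4, 5, 6 days — each gap is 1 larger than the previous one.
Next gap: 7 days. 1999-12-08 + 7 days = 1999-12-15.
Next gap: 8 days. 1999-12-15 + 8 days = 1999-12-23.
Next gap: 9 days. 1999-12-23 + 9 days = 2000-01-01.

1999-12-15, 1999-12-23, 2000-01-01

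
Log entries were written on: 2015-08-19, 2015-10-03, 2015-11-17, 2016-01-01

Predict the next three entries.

2016-02-15, 2016-03-31, 2016-05-15

The spacing is 45, 45, 45 days — always 45 days.
2016-01-01 + 45 days = 2016-02-15.
2016-02-15 + 45 days = 2016-03-31.
2016-03-31 + 45 days = 2016-05-15.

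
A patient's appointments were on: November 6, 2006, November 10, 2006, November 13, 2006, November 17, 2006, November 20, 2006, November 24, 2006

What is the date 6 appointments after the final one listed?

December 15, 2006

Every event lands on a Monday or Friday (gaps cycle 4, 3, 4, 3, 4).
So the schedule is: every Monday and Friday.
The following Monday is November 27, 2006.
The following Friday is December 1, 2006.
The following Monday is December 4, 2006.
Next Friday: December 8, 2006.
Next Monday: December 11, 2006.
Next Friday: December 15, 2006.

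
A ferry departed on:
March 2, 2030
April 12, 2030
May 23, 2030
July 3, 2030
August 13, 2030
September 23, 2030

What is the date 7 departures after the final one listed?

July 7, 2031

Every event comes 41 days after the last (41, 41, 41, 41, 41).
September 23, 2030 + 41 days = November 3, 2030.
November 3, 2030 + 41 days = December 14, 2030.
December 14, 2030 + 41 days = January 24, 2031.
January 24, 2031 + 41 days = March 6, 2031.
March 6, 2031 + 41 days = April 16, 2031.
April 16, 2031 + 41 days = May 27, 2031.
May 27, 2031 + 41 days = July 7, 2031.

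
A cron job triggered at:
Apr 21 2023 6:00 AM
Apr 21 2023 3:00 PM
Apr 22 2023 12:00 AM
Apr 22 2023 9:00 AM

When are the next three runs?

Apr 22 2023 6:00 PM, Apr 23 2023 3:00 AM, Apr 23 2023 12:00 PM

The interval is a steady 9 hours (9, 9, 9).
Apr 22 2023 9:00 AM + 9 h = Apr 22 2023 6:00 PM.
Apr 22 2023 6:00 PM + 9 h = Apr 23 2023 3:00 AM.
Apr 23 2023 3:00 AM + 9 h = Apr 23 2023 12:00 PM.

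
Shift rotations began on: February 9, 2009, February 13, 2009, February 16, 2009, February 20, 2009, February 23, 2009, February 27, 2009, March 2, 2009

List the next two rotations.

March 6, 2009; March 9, 2009

The gap pattern 4, 3, 4, 3, 4, 3 repeats every 2 events.
These are the Mondays and Fridays of each week.
Next Friday: March 6, 2009.
Next Monday: March 9, 2009.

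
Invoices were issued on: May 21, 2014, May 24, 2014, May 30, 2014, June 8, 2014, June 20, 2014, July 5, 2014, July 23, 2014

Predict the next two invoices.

The spacing grows by 3 each time: 3, 6, 9, 12, 15, 18 days.
Next gap: 21 days. July 23, 2014 + 21 days = August 13, 2014.
Next gap: 24 days. August 13, 2014 + 24 days = September 6, 2014.

August 13, 2014; September 6, 2014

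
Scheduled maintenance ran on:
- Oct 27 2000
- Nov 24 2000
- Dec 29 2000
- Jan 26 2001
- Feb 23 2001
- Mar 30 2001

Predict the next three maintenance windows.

Every date is a Friday; gaps 28, 35, 28, 28, 35 days.
Each is the last Friday of its month (at least one falls on the 29th or later, ruling out '4th Friday').
April 2001 ends with Friday Apr 27 2001.
Last Friday of May 2001: May 25 2001.
June 2001 ends with Friday Jun 29 2001.

Apr 27 2001, May 25 2001, Jun 29 2001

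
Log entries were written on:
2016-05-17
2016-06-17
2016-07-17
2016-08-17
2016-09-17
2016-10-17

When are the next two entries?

2016-11-17, 2016-12-17

The day-of-month is always 17 (31, 30, 31, 31, 30 days between events).
So this recurs on the 17th of each month.
November 2016: 2016-11-17.
Next: December 2016 → 2016-12-17.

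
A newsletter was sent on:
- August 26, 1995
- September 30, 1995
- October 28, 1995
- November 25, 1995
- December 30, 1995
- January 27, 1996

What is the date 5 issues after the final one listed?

June 29, 1996

All Saturdays; the gaps (35, 28, 28, 35, 28) vary with month length.
This is the last Saturday of each month.
Last Saturday of February 1996: February 24, 1996.
Last Saturday of March 1996: March 30, 1996.
Last Saturday of April 1996: April 27, 1996.
Last Saturday of May 1996: May 25, 1996.
June 1996 ends with Saturday June 29, 1996.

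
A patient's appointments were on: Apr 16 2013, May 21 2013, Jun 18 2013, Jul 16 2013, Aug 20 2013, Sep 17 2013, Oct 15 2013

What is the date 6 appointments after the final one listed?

Apr 15 2014

Gaps: 35, 28, 28, 35, 28, 28 days — a mix of 28 and 35. Every date is a Tuesday.
Each is the 3rd Tuesday of its month.
3rd Tuesday of November 2013: Nov 19 2013.
3rd Tuesday of December 2013: Dec 17 2013.
3rd Tuesday of January 2014: Jan 21 2014.
February 2014 — 3rd Tuesday is Feb 18 2014.
3rd Tuesday of March 2014: Mar 18 2014.
April 2014 — 3rd Tuesday is Apr 15 2014.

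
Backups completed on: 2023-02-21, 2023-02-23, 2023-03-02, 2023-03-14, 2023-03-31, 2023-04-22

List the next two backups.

Intervals are 2, 7, 12, 17, 22 days — an arithmetic progression with common difference 5.
Next gap: 27 days. 2023-04-22 + 27 days = 2023-05-19.
Next gap: 32 days. 2023-05-19 + 32 days = 2023-06-20.

2023-05-19, 2023-06-20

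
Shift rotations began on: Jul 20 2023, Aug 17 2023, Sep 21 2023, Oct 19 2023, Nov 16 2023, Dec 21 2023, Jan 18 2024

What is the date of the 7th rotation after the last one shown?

Aug 15 2024

All dates are Thursdays, 28, 35, 28, 28, 35, 28 days apart.
Specifically, the 3rd Thursday of each month.
3rd Thursday of February 2024: Feb 15 2024.
3rd Thursday of March 2024: Mar 21 2024.
April 2024 — 3rd Thursday is Apr 18 2024.
3rd Thursday of May 2024: May 16 2024.
3rd Thursday of June 2024: Jun 20 2024.
July 2024 — 3rd Thursday is Jul 18 2024.
August 2024 — 3rd Thursday is Aug 15 2024.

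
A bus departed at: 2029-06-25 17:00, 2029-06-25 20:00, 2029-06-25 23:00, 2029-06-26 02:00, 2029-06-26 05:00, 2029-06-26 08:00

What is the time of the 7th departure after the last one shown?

The interval is a steady 3 hours (3, 3, 3, 3, 3).
2029-06-26 08:00 + 3 h = 2029-06-26 11:00.
2029-06-26 11:00 + 3 h = 2029-06-26 14:00.
2029-06-26 14:00 + 3 h = 2029-06-26 17:00.
2029-06-26 17:00 + 3 h = 2029-06-26 20:00.
2029-06-26 20:00 + 3 h = 2029-06-26 23:00.
2029-06-26 23:00 + 3 h = 2029-06-27 02:00.
2029-06-27 02:00 + 3 h = 2029-06-27 05:00.

2029-06-27 05:00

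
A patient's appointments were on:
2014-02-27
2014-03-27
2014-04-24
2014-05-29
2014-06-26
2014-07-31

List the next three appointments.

These are Thursdays with 28, 28, 35, 28, 35-day gaps.
Each is the final Thursday of its month — 2014-05-29 is past the 28th, so '4th Thursday' doesn't fit.
August 2014 ends with Thursday 2014-08-28.
Last Thursday of September 2014: 2014-09-25.
Last Thursday of October 2014: 2014-10-30.

2014-08-28, 2014-09-25, 2014-10-30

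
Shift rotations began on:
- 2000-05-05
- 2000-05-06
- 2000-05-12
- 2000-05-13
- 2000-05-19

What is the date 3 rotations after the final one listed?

2000-05-27

Every event lands on a Friday or Saturday (gaps cycle 1, 6, 1, 6).
So the schedule is: every Friday and Saturday.
The following Saturday is 2000-05-20.
The following Friday is 2000-05-26.
The following Saturday is 2000-05-27.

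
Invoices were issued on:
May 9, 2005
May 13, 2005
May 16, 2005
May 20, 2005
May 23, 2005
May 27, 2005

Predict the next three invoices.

Every event lands on a Monday or Friday (gaps cycle 4, 3, 4, 3, 4).
So the schedule is: every Monday and Friday.
The following Monday is May 30, 2005.
The following Friday is June 3, 2005.
The following Monday is June 6, 2005.

May 30, 2005; June 3, 2005; June 6, 2005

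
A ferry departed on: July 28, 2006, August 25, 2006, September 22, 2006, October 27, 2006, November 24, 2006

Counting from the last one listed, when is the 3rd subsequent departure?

These are Fridays at 28- or 35-day spacing (28, 28, 35, 28).
The pattern: 4th Friday of the month.
4th Friday of December 2006: December 22, 2006.
January 2007 — 4th Friday is January 26, 2007.
4th Friday of February 2007: February 23, 2007.

February 23, 2007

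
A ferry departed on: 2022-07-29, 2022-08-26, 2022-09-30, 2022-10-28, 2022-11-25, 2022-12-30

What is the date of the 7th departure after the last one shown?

These are Fridays with 28, 35, 28, 28, 35-day gaps.
Each is the final Friday of its month — 2022-07-29 is past the 28th, so '4th Friday' doesn't fit.
Last Friday of January 2023: 2023-01-27.
Last Friday of February 2023: 2023-02-24.
March 2023 ends with Friday 2023-03-31.
Last Friday of April 2023: 2023-04-28.
May 2023 ends with Friday 2023-05-26.
Last Friday of June 2023: 2023-06-30.
July 2023 ends with Friday 2023-07-28.

2023-07-28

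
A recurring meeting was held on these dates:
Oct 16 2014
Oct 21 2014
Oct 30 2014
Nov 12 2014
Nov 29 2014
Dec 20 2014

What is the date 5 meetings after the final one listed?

Jun 3 2015

Intervals are 5, 9, 13, 17, 21 days — an arithmetic progression with common difference 4.
Next gap: 25 days. Dec 20 2014 + 25 days = Jan 14 2015.
Next gap: 29 days. Jan 14 2015 + 29 days = Feb 12 2015.
Next gap: 33 days. Feb 12 2015 + 33 days = Mar 17 2015.
Next gap: 37 days. Mar 17 2015 + 37 days = Apr 23 2015.
Next gap: 41 days. Apr 23 2015 + 41 days = Jun 3 2015.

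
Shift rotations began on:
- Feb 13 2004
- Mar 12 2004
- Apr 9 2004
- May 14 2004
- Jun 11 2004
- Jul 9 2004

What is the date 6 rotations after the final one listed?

Jan 14 2005

Gaps: 28, 28, 35, 28, 28 days — a mix of 28 and 35. Every date is a Friday.
Each is the 2nd Friday of its month.
2nd Friday of August 2004: Aug 13 2004.
2nd Friday of September 2004: Sep 10 2004.
2nd Friday of October 2004: Oct 8 2004.
2nd Friday of November 2004: Nov 12 2004.
2nd Friday of December 2004: Dec 10 2004.
January 2005 — 2nd Friday is Jan 14 2005.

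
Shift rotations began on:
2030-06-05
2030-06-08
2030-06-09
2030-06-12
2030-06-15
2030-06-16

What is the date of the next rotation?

Every event lands on a Wednesday or Saturday or Sunday (gaps cycle 3, 1, 3, 3, 1).
So the schedule is: every Wednesday, Saturday and Sunday.
The following Wednesday is 2030-06-19.

2030-06-19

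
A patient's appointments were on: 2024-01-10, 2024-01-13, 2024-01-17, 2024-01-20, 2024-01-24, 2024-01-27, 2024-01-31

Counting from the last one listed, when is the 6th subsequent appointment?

Gaps: 3, 4, 3, 4, 3, 4 days — not constant, but cyclic with period 2.
The events fall on every Wednesday and Saturday.
The following Saturday is 2024-02-03.
Next Wednesday: 2024-02-07.
Next Saturday: 2024-02-10.
The following Wednesday is 2024-02-14.
Next Saturday: 2024-02-17.
Next Wednesday: 2024-02-21.

2024-02-21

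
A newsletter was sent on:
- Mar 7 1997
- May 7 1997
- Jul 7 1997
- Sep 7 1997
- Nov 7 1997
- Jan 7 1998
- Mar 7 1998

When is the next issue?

Gaps: 61, 61, 62, 61, 61, 59 days — not constant. Every event is on the 7th of the month.
Pattern: the 7th of every 2 months.
Next: May 1998 → May 7 1998.

May 7 1998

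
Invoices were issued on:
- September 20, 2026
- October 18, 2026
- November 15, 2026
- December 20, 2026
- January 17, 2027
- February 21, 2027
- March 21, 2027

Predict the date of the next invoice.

These are Sundays at 28- or 35-day spacing (28, 28, 35, 28, 35, 28).
The pattern: 3rd Sunday of the month.
3rd Sunday of April 2027: April 18, 2027.

April 18, 2027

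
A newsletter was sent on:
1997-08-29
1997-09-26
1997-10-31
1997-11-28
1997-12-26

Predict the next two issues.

1998-01-30, 1998-02-27

These are Fridays with 28, 35, 28, 28-day gaps.
Each is the final Friday of its month — 1997-08-29 is past the 28th, so '4th Friday' doesn't fit.
Last Friday of January 1998: 1998-01-30.
Last Friday of February 1998: 1998-02-27.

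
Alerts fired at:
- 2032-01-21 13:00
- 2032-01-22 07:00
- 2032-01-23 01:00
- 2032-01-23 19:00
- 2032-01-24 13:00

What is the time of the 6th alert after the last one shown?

Gaps: 18, 18, 18, 18 hours — each event is 18 hours after the previous one.
2032-01-24 13:00 + 18 h = 2032-01-25 07:00.
2032-01-25 07:00 + 18 h = 2032-01-26 01:00.
2032-01-26 01:00 + 18 h = 2032-01-26 19:00.
2032-01-26 19:00 + 18 h = 2032-01-27 13:00.
2032-01-27 13:00 + 18 h = 2032-01-28 07:00.
2032-01-28 07:00 + 18 h = 2032-01-29 01:00.

2032-01-29 01:00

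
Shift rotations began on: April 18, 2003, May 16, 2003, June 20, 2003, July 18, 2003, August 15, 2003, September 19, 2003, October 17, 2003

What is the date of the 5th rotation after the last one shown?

These are Fridays at 28- or 35-day spacing (28, 35, 28, 28, 35, 28).
The pattern: 3rd Friday of the month.
November 2003 — 3rd Friday is November 21, 2003.
3rd Friday of December 2003: December 19, 2003.
3rd Friday of January 2004: January 16, 2004.
3rd Friday of February 2004: February 20, 2004.
3rd Friday of March 2004: March 19, 2004.

March 19, 2004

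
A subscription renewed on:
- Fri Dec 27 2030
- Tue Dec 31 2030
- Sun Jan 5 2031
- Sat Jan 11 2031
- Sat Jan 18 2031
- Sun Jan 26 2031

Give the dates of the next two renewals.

Intervals are 4, 5, 6, 7, 8 days — an arithmetic progression with common difference 1.
Next gap: 9 days. Sun Jan 26 2031 + 9 days = Tue Feb 4 2031.
Next gap: 10 days. Tue Feb 4 2031 + 10 days = Fri Feb 14 2031.

Tue Feb 4 2031, Fri Feb 14 2031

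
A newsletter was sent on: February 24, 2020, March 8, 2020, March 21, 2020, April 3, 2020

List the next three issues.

April 16, 2020; April 29, 2020; May 12, 2020

Gaps between consecutive events: 13, 13, 13 days — a constant 13-day interval.
April 3, 2020 + 13 days = April 16, 2020.
April 16, 2020 + 13 days = April 29, 2020.
April 29, 2020 + 13 days = May 12, 2020.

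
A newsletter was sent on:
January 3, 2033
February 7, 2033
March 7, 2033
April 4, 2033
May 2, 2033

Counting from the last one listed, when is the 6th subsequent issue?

November 7, 2033

These are Mondays at 28- or 35-day spacing (35, 28, 28, 28).
The pattern: 1st Monday of the month.
1st Monday of June 2033: June 6, 2033.
July 2033 — 1st Monday is July 4, 2033.
1st Monday of August 2033: August 1, 2033.
September 2033 — 1st Monday is September 5, 2033.
1st Monday of October 2033: October 3, 2033.
November 2033 — 1st Monday is November 7, 2033.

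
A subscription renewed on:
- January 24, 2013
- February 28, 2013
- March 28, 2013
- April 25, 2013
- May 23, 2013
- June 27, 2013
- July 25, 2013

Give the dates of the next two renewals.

August 22, 2013; September 26, 2013

Gaps: 35, 28, 28, 28, 35, 28 days — a mix of 28 and 35. Every date is a Thursday.
Each is the 4th Thursday of its month.
4th Thursday of August 2013: August 22, 2013.
4th Thursday of September 2013: September 26, 2013.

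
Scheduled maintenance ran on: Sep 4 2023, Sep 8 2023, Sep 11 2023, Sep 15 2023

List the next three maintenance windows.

Gaps: 4, 3, 4 days — not constant, but cyclic with period 2.
The events fall on every Monday and Friday.
Next Monday: Sep 18 2023.
Next Friday: Sep 22 2023.
The following Monday is Sep 25 2023.

Sep 18 2023, Sep 22 2023, Sep 25 2023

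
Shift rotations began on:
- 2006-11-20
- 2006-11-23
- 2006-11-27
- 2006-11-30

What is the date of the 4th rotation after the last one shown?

2006-12-14

Gaps: 3, 4, 3 days — not constant, but cyclic with period 2.
The events fall on every Monday and Thursday.
The following Monday is 2006-12-04.
The following Thursday is 2006-12-07.
Next Monday: 2006-12-11.
Next Thursday: 2006-12-14.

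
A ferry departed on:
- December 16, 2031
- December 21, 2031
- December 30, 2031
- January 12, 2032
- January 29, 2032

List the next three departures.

February 19, 2032; March 15, 2032; April 13, 2032

Intervals are 5, 9, 13, 17 days — an arithmetic progression with common difference 4.
Next gap: 21 days. January 29, 2032 + 21 days = February 19, 2032.
Next gap: 25 days. February 19, 2032 + 25 days = March 15, 2032.
Next gap: 29 days. March 15, 2032 + 29 days = April 13, 2032.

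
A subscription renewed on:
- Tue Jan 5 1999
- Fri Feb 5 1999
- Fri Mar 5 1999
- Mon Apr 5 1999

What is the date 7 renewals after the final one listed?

Fri Nov 5 1999

Each date is the 5th; the gaps (31, 28, 31) track the month lengths.
The rule is the 5th of each month.
Next: May 1999 → Wed May 5 1999.
June 1999: Sat Jun 5 1999.
Next: July 1999 → Mon Jul 5 1999.
Next: August 1999 → Thu Aug 5 1999.
Next: September 1999 → Sun Sep 5 1999.
Next: October 1999 → Tue Oct 5 1999.
November 1999: Fri Nov 5 1999.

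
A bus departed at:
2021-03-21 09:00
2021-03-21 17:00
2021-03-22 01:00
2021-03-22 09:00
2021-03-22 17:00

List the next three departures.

2021-03-23 01:00, 2021-03-23 09:00, 2021-03-23 17:00

Gaps: 8, 8, 8, 8 hours — each event is 8 hours after the previous one.
2021-03-22 17:00 + 8 h = 2021-03-23 01:00.
2021-03-23 01:00 + 8 h = 2021-03-23 09:00.
2021-03-23 09:00 + 8 h = 2021-03-23 17:00.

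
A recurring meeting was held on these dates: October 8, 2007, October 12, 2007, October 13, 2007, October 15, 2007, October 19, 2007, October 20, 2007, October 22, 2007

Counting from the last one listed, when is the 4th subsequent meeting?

The gap pattern 4, 1, 2, 4, 1, 2 repeats every 3 events.
These are the Mondays, Fridays and Saturdays of each week.
Next Friday: October 26, 2007.
Next Saturday: October 27, 2007.
The following Monday is October 29, 2007.
The following Friday is November 2, 2007.

November 2, 2007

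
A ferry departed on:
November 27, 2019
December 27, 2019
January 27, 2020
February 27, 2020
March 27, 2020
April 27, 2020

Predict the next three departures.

Each date is the 27th; the gaps (30, 31, 31, 29, 31) track the month lengths.
The rule is the 27th of each month.
May 2020: May 27, 2020.
June 2020: June 27, 2020.
July 2020: July 27, 2020.

May 27, 2020; June 27, 2020; July 27, 2020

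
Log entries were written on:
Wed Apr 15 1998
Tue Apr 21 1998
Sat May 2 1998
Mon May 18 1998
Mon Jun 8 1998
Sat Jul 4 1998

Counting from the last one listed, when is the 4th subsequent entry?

Intervals are 6, 11, 16, 21, 26 days — an arithmetic progression with common difference 5.
Next gap: 31 days. Sat Jul 4 1998 + 31 days = Tue Aug 4 1998.
Next gap: 36 days. Tue Aug 4 1998 + 36 days = Wed Sep 9 1998.
Next gap: 41 days. Wed Sep 9 1998 + 41 days = Tue Oct 20 1998.
Next gap: 46 days. Tue Oct 20 1998 + 46 days = Sat Dec 5 1998.

Sat Dec 5 1998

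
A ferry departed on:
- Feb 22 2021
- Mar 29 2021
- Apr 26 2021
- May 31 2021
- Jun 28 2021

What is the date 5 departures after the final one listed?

Nov 29 2021

All Mondays; the gaps (35, 28, 35, 28) vary with month length.
This is the last Monday of each month.
July 2021 ends with Monday Jul 26 2021.
August 2021 ends with Monday Aug 30 2021.
Last Monday of September 2021: Sep 27 2021.
October 2021 ends with Monday Oct 25 2021.
Last Monday of November 2021: Nov 29 2021.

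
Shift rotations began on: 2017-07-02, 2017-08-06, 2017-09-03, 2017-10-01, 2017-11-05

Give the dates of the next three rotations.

2017-12-03, 2018-01-07, 2018-02-04

All dates are Sundays, 35, 28, 28, 35 days apart.
Specifically, the 1st Sunday of each month.
December 2017 — 1st Sunday is 2017-12-03.
1st Sunday of January 2018: 2018-01-07.
February 2018 — 1st Sunday is 2018-02-04.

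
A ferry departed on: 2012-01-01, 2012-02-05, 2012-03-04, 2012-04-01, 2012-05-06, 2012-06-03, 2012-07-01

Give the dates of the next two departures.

All dates are Sundays, 35, 28, 28, 35, 28, 28 days apart.
Specifically, the 1st Sunday of each month.
1st Sunday of August 2012: 2012-08-05.
September 2012 — 1st Sunday is 2012-09-02.

2012-08-05, 2012-09-02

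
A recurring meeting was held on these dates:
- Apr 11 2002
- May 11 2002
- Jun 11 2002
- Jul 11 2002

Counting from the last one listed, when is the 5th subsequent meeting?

Gaps: 30, 31, 30 days — not constant. Every event is on the 11th of the month.
Pattern: the 11th of each month.
Next: August 2002 → Aug 11 2002.
Next: September 2002 → Sep 11 2002.
October 2002: Oct 11 2002.
Next: November 2002 → Nov 11 2002.
Next: December 2002 → Dec 11 2002.

Dec 11 2002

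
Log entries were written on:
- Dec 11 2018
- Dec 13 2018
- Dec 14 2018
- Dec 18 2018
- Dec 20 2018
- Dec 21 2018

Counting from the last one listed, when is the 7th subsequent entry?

Every event lands on a Tuesday or Thursday or Friday (gaps cycle 2, 1, 4, 2, 1).
So the schedule is: every Tuesday, Thursday and Friday.
Next Tuesday: Dec 25 2018.
The following Thursday is Dec 27 2018.
The following Friday is Dec 28 2018.
Next Tuesday: Jan 1 2019.
Next Thursday: Jan 3 2019.
Next Friday: Jan 4 2019.
Next Tuesday: Jan 8 2019.

Jan 8 2019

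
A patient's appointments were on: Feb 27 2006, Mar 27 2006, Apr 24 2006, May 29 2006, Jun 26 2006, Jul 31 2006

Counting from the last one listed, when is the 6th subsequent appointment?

These are Mondays with 28, 28, 35, 28, 35-day gaps.
Each is the final Monday of its month — May 29 2006 is past the 28th, so '4th Monday' doesn't fit.
August 2006 ends with Monday Aug 28 2006.
Last Monday of September 2006: Sep 25 2006.
October 2006 ends with Monday Oct 30 2006.
November 2006 ends with Monday Nov 27 2006.
Last Monday of December 2006: Dec 25 2006.
Last Monday of January 2007: Jan 29 2007.

Jan 29 2007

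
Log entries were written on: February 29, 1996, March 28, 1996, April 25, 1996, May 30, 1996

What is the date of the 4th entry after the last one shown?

September 26, 1996

These are Thursdays with 28, 28, 35-day gaps.
Each is the final Thursday of its month — February 29, 1996 is past the 28th, so '4th Thursday' doesn't fit.
Last Thursday of June 1996: June 27, 1996.
Last Thursday of July 1996: July 25, 1996.
Last Thursday of August 1996: August 29, 1996.
September 1996 ends with Thursday September 26, 1996.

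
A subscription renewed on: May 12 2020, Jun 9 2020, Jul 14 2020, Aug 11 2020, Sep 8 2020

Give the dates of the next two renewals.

All dates are Tuesdays, 28, 35, 28, 28 days apart.
Specifically, the 2nd Tuesday of each month.
October 2020 — 2nd Tuesday is Oct 13 2020.
November 2020 — 2nd Tuesday is Nov 10 2020.

Oct 13 2020, Nov 10 2020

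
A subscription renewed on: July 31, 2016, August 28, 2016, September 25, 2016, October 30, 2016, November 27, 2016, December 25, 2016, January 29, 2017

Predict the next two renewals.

February 26, 2017; March 26, 2017

Every date is a Sunday; gaps 28, 28, 35, 28, 28, 35 days.
Each is the last Sunday of its month (at least one falls on the 29th or later, ruling out '4th Sunday').
February 2017 ends with Sunday February 26, 2017.
March 2017 ends with Sunday March 26, 2017.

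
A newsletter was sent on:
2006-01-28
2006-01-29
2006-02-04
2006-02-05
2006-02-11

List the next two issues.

2006-02-12, 2006-02-18

The gap pattern 1, 6, 1, 6 repeats every 2 events.
These are the Saturdays and Sundays of each week.
The following Sunday is 2006-02-12.
Next Saturday: 2006-02-18.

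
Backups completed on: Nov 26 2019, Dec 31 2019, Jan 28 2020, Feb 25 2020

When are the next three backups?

These are Tuesdays with 35, 28, 28-day gaps.
Each is the final Tuesday of its month — Dec 31 2019 is past the 28th, so '4th Tuesday' doesn't fit.
Last Tuesday of March 2020: Mar 31 2020.
April 2020 ends with Tuesday Apr 28 2020.
May 2020 ends with Tuesday May 26 2020.

Mar 31 2020, Apr 28 2020, May 26 2020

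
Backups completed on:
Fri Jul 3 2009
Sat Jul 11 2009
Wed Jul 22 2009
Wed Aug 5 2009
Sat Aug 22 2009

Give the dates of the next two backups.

Gaps: 8, 11, 14, 17 days — each gap is 3 larger than the previous one.
Next gap: 20 days. Sat Aug 22 2009 + 20 days = Fri Sep 11 2009.
Next gap: 23 days. Fri Sep 11 2009 + 23 days = Sun Oct 4 2009.

Fri Sep 11 2009, Sun Oct 4 2009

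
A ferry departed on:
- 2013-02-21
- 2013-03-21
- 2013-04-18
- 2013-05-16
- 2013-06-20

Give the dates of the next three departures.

2013-07-18, 2013-08-15, 2013-09-19

These are Thursdays at 28- or 35-day spacing (28, 28, 28, 35).
The pattern: 3rd Thursday of the month.
3rd Thursday of July 2013: 2013-07-18.
3rd Thursday of August 2013: 2013-08-15.
3rd Thursday of September 2013: 2013-09-19.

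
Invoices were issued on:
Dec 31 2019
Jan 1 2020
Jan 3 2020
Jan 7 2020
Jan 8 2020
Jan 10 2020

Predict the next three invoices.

The gap pattern 1, 2, 4, 1, 2 repeats every 3 events.
These are the Tuesdays, Wednesdays and Fridays of each week.
The following Tuesday is Jan 14 2020.
The following Wednesday is Jan 15 2020.
Next Friday: Jan 17 2020.

Jan 14 2020, Jan 15 2020, Jan 17 2020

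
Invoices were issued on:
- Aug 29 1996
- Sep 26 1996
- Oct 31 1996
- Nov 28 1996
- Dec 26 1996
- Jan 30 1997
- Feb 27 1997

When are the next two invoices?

All Thursdays; the gaps (28, 35, 28, 28, 35, 28) vary with month length.
This is the last Thursday of each month.
Last Thursday of March 1997: Mar 27 1997.
April 1997 ends with Thursday Apr 24 1997.

Mar 27 1997, Apr 24 1997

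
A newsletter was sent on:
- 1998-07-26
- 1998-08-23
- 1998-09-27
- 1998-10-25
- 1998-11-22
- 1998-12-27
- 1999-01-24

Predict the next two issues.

1999-02-28, 1999-03-28

Gaps: 28, 35, 28, 28, 35, 28 days — a mix of 28 and 35. Every date is a Sunday.
Each is the 4th Sunday of its month.
4th Sunday of February 1999: 1999-02-28.
March 1999 — 4th Sunday is 1999-03-28.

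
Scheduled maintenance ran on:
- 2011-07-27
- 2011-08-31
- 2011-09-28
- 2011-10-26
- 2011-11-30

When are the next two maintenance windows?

Every date is a Wednesday; gaps 35, 28, 28, 35 days.
Each is the last Wednesday of its month (at least one falls on the 29th or later, ruling out '4th Wednesday').
December 2011 ends with Wednesday 2011-12-28.
Last Wednesday of January 2012: 2012-01-25.

2011-12-28, 2012-01-25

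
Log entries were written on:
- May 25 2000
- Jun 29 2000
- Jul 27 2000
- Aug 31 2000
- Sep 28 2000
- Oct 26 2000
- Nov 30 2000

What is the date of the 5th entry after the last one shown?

All Thursdays; the gaps (35, 28, 35, 28, 28, 35) vary with month length.
This is the last Thursday of each month.
Last Thursday of December 2000: Dec 28 2000.
January 2001 ends with Thursday Jan 25 2001.
Last Thursday of February 2001: Feb 22 2001.
Last Thursday of March 2001: Mar 29 2001.
April 2001 ends with Thursday Apr 26 2001.

Apr 26 2001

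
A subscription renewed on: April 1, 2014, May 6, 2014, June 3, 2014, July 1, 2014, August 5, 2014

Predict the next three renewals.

Gaps: 35, 28, 28, 35 days — a mix of 28 and 35. Every date is a Tuesday.
Each is the 1st Tuesday of its month.
1st Tuesday of September 2014: September 2, 2014.
October 2014 — 1st Tuesday is October 7, 2014.
1st Tuesday of November 2014: November 4, 2014.

September 2, 2014; October 7, 2014; November 4, 2014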